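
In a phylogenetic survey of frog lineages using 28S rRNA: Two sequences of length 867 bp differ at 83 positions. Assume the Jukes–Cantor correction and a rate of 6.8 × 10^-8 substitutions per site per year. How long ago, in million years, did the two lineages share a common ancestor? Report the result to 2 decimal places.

0.75

p = 83/867 ≈ 0.095732.
d = −(3/4) ln(1 − 4p/3) = −0.75 ln(1 − 0.127643) = −0.75 ln(0.872357)
  = −0.75 × (-0.136557) = 0.102418 substitutions/site.
Under a molecular clock d = 2μt, so t = d/(2μ) = 0.102418 / (2 × 6.8 × 10^-8) = 0.75 million years.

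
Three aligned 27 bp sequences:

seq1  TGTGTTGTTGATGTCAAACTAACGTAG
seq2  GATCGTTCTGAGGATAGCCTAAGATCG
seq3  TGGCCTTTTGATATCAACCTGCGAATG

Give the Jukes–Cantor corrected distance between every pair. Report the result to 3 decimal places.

seq1–seq2: 14/27 sites differ → p ≈ 0.518519, d = −0.75 ln(1 − 0.691359) = 0.881682 ≈ 0.882.
seq1–seq3: 12/27 sites differ → p ≈ 0.444444, d = −0.75 ln(1 − 0.592592) = 0.673455 ≈ 0.673.
seq2–seq3: 14/27 sites differ → p ≈ 0.518519, d = −0.75 ln(1 − 0.691359) = 0.881682 ≈ 0.882.

d(seq1,seq2) = 0.882, d(seq1,seq3) = 0.673, d(seq2,seq3) = 0.882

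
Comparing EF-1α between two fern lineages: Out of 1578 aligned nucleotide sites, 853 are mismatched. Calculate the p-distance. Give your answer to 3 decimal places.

p = 853/1578 = 0.540557… ≈ 0.541 (to 3 d.p.).

0.541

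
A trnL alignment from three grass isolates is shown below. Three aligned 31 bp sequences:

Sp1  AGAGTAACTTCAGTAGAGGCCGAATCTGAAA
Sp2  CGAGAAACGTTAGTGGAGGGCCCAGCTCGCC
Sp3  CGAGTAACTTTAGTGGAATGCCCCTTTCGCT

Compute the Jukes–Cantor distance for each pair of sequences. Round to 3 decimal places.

d(Sp1,Sp2) = 0.614, d(Sp1,Sp3) = 0.691, d(Sp2,Sp3) = 0.316

Sp1–Sp2: 13/31 sites differ → p ≈ 0.419355, d = −0.75 ln(1 − 0.55914) = 0.614271 ≈ 0.614.
Sp1–Sp3: 14/31 sites differ → p ≈ 0.451613, d = −0.75 ln(1 − 0.602151) = 0.691262 ≈ 0.691.
Sp2–Sp3: 8/31 sites differ → p ≈ 0.258065, d = −0.75 ln(1 − 0.344087) = 0.316295 ≈ 0.316.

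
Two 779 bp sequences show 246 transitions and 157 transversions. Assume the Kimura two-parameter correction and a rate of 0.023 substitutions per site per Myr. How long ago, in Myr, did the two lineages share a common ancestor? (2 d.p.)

22.27

P = 246/779 ≈ 0.315789 and Q = 157/779 ≈ 0.20154.
Under the Kimura two-parameter model, d = −½ ln(1 − 2P − Q) − ¼ ln(1 − 2Q).
1 − 2P − Q = 0.166882, giving −½ ln(0.166882) = 0.895234.
1 − 2Q = 0.59692, giving −¼ ln(0.59692) = 0.128993.
d = 0.895234 + 0.128993 = 1.024227.
Under a molecular clock d = 2μt, so t = d/(2μ) = 1.024227 / (2 × 0.023) = 22.27 Myr.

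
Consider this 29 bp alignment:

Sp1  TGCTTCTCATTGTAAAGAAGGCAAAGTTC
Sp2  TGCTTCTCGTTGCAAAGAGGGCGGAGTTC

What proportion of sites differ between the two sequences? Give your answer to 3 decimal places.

The sequences differ at 5 of 29 positions (sites 9, 13, 19, 23, 24).
p = 5/29 = 0.172413… ≈ 0.172 (to 3 d.p.).

0.172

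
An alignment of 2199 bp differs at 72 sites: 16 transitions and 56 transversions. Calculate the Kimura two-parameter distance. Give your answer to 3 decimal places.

0.033

P = 16/2199 ≈ 0.007276 and Q = 56/2199 ≈ 0.025466.
Under the Kimura two-parameter model, d = −½ ln(1 − 2P − Q) − ¼ ln(1 − 2Q).
1 − 2P − Q = 0.959982, giving −½ ln(0.959982) = 0.020420.
1 − 2Q = 0.949068, giving −¼ ln(0.949068) = 0.013069.
d = 0.020420 + 0.013069 = 0.033489.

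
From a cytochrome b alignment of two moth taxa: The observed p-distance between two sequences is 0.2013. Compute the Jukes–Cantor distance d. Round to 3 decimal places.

0.234

d = −(3/4) ln(1 − 4p/3) = −0.75 ln(1 − 0.2684) = −0.75 ln(0.7316)
  = −0.75 × (-0.312521) = 0.234391 substitutions/site.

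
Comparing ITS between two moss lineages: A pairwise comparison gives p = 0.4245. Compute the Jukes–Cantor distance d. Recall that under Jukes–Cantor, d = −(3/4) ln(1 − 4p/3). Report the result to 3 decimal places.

0.626

d = −(3/4) ln(1 − 4p/3) = −0.75 ln(1 − 0.566) = −0.75 ln(0.434)
  = −0.75 × (-0.834711) = 0.626033 substitutions/site.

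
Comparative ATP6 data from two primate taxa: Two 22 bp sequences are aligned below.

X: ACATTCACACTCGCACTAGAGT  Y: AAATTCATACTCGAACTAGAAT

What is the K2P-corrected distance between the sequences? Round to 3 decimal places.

0.209

Of 22 sites, 2 differences are transitions and 2 are transversions, so P = 2/22 ≈ 0.090909 and Q = 2/22 ≈ 0.090909.
Under the Kimura two-parameter model, d = −½ ln(1 − 2P − Q) − ¼ ln(1 − 2Q).
1 − 2P − Q = 0.727273, giving −½ ln(0.727273) = 0.159227.
1 − 2Q = 0.818182, giving −¼ ln(0.818182) = 0.050168.
d = 0.159227 + 0.050168 = 0.209395.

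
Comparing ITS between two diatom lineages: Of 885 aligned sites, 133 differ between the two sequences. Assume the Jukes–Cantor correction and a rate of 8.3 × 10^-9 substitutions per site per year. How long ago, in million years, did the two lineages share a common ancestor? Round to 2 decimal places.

10.10

p = 133/885 ≈ 0.150282.
d = −(3/4) ln(1 − 4p/3) = −0.75 ln(1 − 0.200376) = −0.75 ln(0.799624)
  = −0.75 × (-0.223614) = 0.167711 substitutions/site.
Under a molecular clock d = 2μt, so t = d/(2μ) = 0.167711 / (2 × 8.3 × 10^-9) = 10.10 million years.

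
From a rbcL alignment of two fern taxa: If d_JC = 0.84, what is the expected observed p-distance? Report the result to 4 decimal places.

0.5053

p = (3/4)(1 − e^(−4d/3)) = 0.75 × (1 − e^(-1.12)) = 0.75 × (1 − 0.326280) = 0.505290.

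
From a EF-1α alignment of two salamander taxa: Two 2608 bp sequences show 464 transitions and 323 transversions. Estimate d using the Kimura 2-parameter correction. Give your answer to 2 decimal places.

0.40

P = 464/2608 ≈ 0.177914 and Q = 323/2608 ≈ 0.12385.
Under the Kimura two-parameter model, d = −½ ln(1 − 2P − Q) − ¼ ln(1 − 2Q).
1 − 2P − Q = 0.520322, giving −½ ln(0.520322) = 0.326654.
1 − 2Q = 0.7523, giving −¼ ln(0.7523) = 0.071155.
d = 0.326654 + 0.071155 = 0.397809.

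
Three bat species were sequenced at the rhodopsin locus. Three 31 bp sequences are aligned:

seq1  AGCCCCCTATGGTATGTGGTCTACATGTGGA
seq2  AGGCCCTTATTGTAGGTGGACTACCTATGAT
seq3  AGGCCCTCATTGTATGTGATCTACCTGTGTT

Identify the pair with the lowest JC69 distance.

seq1–seq2: 9/31 differ, p = 0.290, d = 0.367.
seq1–seq3: 8/31 differ, p = 0.258, d = 0.316.
seq2–seq3: 6/31 differ, p = 0.194, d = 0.224.
The smallest distance is between seq2 and seq3.

seq2 and seq3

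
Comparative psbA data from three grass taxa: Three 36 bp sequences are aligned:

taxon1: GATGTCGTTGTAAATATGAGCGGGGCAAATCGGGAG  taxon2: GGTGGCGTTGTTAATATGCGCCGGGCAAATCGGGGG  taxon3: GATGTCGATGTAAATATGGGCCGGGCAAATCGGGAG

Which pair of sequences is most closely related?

taxon1 and taxon3

taxon1–taxon2: 6/36 differ, p = 0.167, d = 0.188.
taxon1–taxon3: 3/36 differ, p = 0.083, d = 0.088.
taxon2–taxon3: 6/36 differ, p = 0.167, d = 0.188.
The smallest distance is between taxon1 and taxon3.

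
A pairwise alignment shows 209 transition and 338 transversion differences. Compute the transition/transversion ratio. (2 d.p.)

R = 209/338 = 0.618343… ≈ 0.62 (to 2 d.p.).

0.62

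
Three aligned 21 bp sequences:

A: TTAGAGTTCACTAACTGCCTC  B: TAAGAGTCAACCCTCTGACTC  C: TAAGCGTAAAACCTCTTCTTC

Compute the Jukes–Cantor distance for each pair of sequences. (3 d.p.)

d(A,B) = 0.441, d(A,C) = 0.756, d(B,C) = 0.360

A–B: 7/21 sites differ → p ≈ 0.333333, d = −0.75 ln(1 − 0.444444) = 0.440839 ≈ 0.441.
A–C: 10/21 sites differ → p ≈ 0.47619, d = −0.75 ln(1 − 0.63492) = 0.755729 ≈ 0.756.
B–C: 6/21 sites differ → p ≈ 0.285714, d = −0.75 ln(1 − 0.380952) = 0.359679 ≈ 0.360.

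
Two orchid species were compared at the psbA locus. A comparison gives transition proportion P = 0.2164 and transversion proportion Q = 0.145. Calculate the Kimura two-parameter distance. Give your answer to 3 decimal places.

0.517

Under the Kimura two-parameter model, d = −½ ln(1 − 2P − Q) − ¼ ln(1 − 2Q).
1 − 2P − Q = 0.4222, giving −½ ln(0.4222) = 0.431138.
1 − 2Q = 0.71, giving −¼ ln(0.71) = 0.085623.
d = 0.431138 + 0.085623 = 0.516761.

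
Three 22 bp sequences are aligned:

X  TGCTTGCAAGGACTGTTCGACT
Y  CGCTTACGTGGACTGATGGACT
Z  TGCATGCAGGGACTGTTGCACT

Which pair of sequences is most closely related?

X–Y: 6/22 differ, p = 0.273, d = 0.339.
X–Z: 4/22 differ, p = 0.182, d = 0.208.
Y–Z: 7/22 differ, p = 0.318, d = 0.414.
The smallest distance is between X and Z.

X and Z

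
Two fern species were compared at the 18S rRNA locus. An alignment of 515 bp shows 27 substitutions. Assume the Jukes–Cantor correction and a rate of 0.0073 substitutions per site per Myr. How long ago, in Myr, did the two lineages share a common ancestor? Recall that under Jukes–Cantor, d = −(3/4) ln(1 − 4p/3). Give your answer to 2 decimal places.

3.72

p = 27/515 ≈ 0.052427.
d = −(3/4) ln(1 − 4p/3) = −0.75 ln(1 − 0.069903) = −0.75 ln(0.930097)
  = −0.75 × (-0.072466) = 0.054350 substitutions/site.
Under a molecular clock d = 2μt, so t = d/(2μ) = 0.054350 / (2 × 0.0073) = 3.72 Myr.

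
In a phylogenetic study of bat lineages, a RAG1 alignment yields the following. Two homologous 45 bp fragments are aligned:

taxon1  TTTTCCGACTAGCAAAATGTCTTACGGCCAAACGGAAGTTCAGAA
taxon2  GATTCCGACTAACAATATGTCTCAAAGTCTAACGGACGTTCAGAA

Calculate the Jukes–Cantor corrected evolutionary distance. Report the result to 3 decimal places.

0.264

The sequences differ at 10 of 45 sites (1, 2, 12, 16, 23, 25, 26, 28, 30, 37), so p = 10/45 ≈ 0.222222.
d = −(3/4) ln(1 − 4p/3) = −0.75 ln(1 − 0.296296) = −0.75 ln(0.703704)
  = −0.75 × (-0.351397) = 0.263548 substitutions/site.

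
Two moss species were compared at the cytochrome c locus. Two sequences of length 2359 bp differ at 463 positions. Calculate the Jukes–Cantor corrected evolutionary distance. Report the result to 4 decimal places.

p = 463/2359 ≈ 0.19627.
d = −(3/4) ln(1 − 4p/3) = −0.75 ln(1 − 0.261693) = −0.75 ln(0.738307)
  = −0.75 × (-0.303396) = 0.227547 substitutions/site.

0.2275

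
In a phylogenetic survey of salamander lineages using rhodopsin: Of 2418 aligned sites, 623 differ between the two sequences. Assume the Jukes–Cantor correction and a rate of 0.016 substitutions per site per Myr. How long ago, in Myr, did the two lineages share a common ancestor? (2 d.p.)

9.86

p = 623/2418 ≈ 0.257651.
d = −(3/4) ln(1 − 4p/3) = −0.75 ln(1 − 0.343535) = −0.75 ln(0.656465)
  = −0.75 × (-0.420886) = 0.315665 substitutions/site.
Under a molecular clock d = 2μt, so t = d/(2μ) = 0.315665 / (2 × 0.016) = 9.86 Myr.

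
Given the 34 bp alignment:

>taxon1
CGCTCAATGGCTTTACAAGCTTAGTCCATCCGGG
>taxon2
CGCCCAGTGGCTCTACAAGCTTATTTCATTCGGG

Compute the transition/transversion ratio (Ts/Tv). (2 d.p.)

Transitions are A↔G and C↔T; transversions are all other mismatches.
Transitions: 5. Transversions: 1.
R = 5/1 = 5.00.

5.00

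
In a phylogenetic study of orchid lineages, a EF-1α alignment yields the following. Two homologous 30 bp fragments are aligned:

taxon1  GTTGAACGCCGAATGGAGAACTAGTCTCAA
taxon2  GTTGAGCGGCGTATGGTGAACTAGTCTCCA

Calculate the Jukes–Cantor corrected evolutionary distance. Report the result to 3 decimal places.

0.188

The sequences differ at 5 of 30 sites (6, 9, 12, 17, 29), so p = 5/30 ≈ 0.166667.
d = −(3/4) ln(1 − 4p/3) = −0.75 ln(1 − 0.222223) = −0.75 ln(0.777777)
  = −0.75 × (-0.251315) = 0.188486 substitutions/site.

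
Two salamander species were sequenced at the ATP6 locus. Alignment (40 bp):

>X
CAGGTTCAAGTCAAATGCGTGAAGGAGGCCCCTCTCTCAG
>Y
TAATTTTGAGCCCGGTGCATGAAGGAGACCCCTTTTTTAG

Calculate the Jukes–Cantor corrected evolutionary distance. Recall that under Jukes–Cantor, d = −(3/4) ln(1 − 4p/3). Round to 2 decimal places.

The sequences differ at 14 of 40 sites, so p = 14/40 = 0.35.
d = −(3/4) ln(1 − 4p/3) = −0.75 ln(1 − 0.466667) = −0.75 ln(0.533333)
  = −0.75 × (-0.628609) = 0.471457 substitutions/site.

0.47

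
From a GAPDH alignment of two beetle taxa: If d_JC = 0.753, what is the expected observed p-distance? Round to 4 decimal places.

0.4752

p = (3/4)(1 − e^(−4d/3)) = 0.75 × (1 − e^(-1.004)) = 0.75 × (1 − 0.366411) = 0.475192.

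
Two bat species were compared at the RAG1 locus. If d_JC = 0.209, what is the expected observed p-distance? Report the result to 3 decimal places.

p = (3/4)(1 − e^(−4d/3)) = 0.75 × (1 − e^(-0.278667)) = 0.75 × (1 − 0.756792) = 0.182406.

0.182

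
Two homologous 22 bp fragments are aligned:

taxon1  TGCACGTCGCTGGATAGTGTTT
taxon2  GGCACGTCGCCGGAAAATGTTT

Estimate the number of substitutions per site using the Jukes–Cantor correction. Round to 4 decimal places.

The sequences differ at 4 of 22 sites (1, 11, 15, 17), so p = 4/22 ≈ 0.181818.
d = −(3/4) ln(1 − 4p/3) = −0.75 ln(1 − 0.242424) = −0.75 ln(0.757576)
  = −0.75 × (-0.277631) = 0.208223 substitutions/site.

0.2082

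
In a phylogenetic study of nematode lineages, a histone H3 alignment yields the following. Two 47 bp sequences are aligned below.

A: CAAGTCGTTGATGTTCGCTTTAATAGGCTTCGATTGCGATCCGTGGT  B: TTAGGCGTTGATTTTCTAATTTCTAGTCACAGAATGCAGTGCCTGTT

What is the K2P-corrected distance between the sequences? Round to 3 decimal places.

Of 47 sites, 4 differences are transitions and 15 are transversions, so P = 4/47 ≈ 0.085106 and Q = 15/47 ≈ 0.319149.
Under the Kimura two-parameter model, d = −½ ln(1 − 2P − Q) − ¼ ln(1 − 2Q).
1 − 2P − Q = 0.510639, giving −½ ln(0.510639) = 0.336046.
1 − 2Q = 0.361702, giving −¼ ln(0.361702) = 0.254234.
d = 0.336046 + 0.254234 = 0.590280.

0.590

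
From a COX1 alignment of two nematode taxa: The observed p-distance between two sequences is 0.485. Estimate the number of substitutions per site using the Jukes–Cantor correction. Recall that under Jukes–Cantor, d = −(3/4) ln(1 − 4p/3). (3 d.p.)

d = −(3/4) ln(1 − 4p/3) = −0.75 ln(1 − 0.646667) = −0.75 ln(0.353333)
  = −0.75 × (-1.040344) = 0.780258 substitutions/site.

0.780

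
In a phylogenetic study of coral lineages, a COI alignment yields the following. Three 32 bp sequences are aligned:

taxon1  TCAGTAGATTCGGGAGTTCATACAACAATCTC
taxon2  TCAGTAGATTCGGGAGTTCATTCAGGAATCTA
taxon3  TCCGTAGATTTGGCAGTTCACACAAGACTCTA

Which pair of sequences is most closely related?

taxon1–taxon2: 4/32 differ, p = 0.125, d = 0.137.
taxon1–taxon3: 7/32 differ, p = 0.219, d = 0.259.
taxon2–taxon3: 7/32 differ, p = 0.219, d = 0.259.
The smallest distance is between taxon1 and taxon2.

taxon1 and taxon2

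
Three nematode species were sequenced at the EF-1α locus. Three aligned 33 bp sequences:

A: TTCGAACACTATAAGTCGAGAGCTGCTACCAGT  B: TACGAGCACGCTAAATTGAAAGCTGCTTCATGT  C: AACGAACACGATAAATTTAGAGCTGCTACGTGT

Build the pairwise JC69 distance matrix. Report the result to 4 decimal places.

d(A,B) = 0.3882, d(A,C) = 0.2928, d(B,C) = 0.2493

A–B: 10/33 sites differ → p ≈ 0.30303, d = −0.75 ln(1 − 0.40404) = 0.388186 ≈ 0.3882.
A–C: 8/33 sites differ → p ≈ 0.242424, d = −0.75 ln(1 − 0.323232) = 0.292820 ≈ 0.2928.
B–C: 7/33 sites differ → p ≈ 0.212121, d = −0.75 ln(1 − 0.282828) = 0.249330 ≈ 0.2493.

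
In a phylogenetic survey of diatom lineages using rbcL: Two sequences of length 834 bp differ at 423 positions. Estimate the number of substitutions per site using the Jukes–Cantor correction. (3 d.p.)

p = 423/834 ≈ 0.507194.
d = −(3/4) ln(1 − 4p/3) = −0.75 ln(1 − 0.676259) = −0.75 ln(0.323741)
  = −0.75 × (-1.127811) = 0.845858 substitutions/site.

0.846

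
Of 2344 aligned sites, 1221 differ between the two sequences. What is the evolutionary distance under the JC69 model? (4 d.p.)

0.8895

p = 1221/2344 ≈ 0.520904.
d = −(3/4) ln(1 − 4p/3) = −0.75 ln(1 − 0.694539) = −0.75 ln(0.305461)
  = −0.75 × (-1.185933) = 0.889450 substitutions/site.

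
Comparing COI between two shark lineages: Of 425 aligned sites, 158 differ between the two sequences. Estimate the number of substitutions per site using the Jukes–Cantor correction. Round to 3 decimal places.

p = 158/425 ≈ 0.371765.
d = −(3/4) ln(1 − 4p/3) = −0.75 ln(1 − 0.495687) = −0.75 ln(0.504313)
  = −0.75 × (-0.684558) = 0.513419 substitutions/site.

0.513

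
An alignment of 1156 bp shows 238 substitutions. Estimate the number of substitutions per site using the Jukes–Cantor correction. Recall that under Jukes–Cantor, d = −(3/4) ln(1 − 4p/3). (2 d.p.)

0.24

p = 238/1156 ≈ 0.205882.
d = −(3/4) ln(1 − 4p/3) = −0.75 ln(1 − 0.274509) = −0.75 ln(0.725491)
  = −0.75 × (-0.320907) = 0.240680 substitutions/site.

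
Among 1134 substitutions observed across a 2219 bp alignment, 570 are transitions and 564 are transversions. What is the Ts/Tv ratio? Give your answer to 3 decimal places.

1.011

R = 570/564 = 1.010638… ≈ 1.011 (to 3 d.p.).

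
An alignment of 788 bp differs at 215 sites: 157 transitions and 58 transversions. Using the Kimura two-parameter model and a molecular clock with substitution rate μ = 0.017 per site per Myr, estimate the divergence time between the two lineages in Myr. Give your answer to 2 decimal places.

P = 157/788 ≈ 0.199239 and Q = 58/788 ≈ 0.073604.
Under the Kimura two-parameter model, d = −½ ln(1 − 2P − Q) − ¼ ln(1 − 2Q).
1 − 2P − Q = 0.527918, giving −½ ln(0.527918) = 0.319407.
1 − 2Q = 0.852792, giving −¼ ln(0.852792) = 0.039810.
d = 0.319407 + 0.039810 = 0.359217.
Under a molecular clock d = 2μt, so t = d/(2μ) = 0.359217 / (2 × 0.017) = 10.57 Myr.

10.57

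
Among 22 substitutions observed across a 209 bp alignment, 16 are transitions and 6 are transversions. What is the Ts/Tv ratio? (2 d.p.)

2.67

R = 16/6 = 2.666666… ≈ 2.67 (to 2 d.p.).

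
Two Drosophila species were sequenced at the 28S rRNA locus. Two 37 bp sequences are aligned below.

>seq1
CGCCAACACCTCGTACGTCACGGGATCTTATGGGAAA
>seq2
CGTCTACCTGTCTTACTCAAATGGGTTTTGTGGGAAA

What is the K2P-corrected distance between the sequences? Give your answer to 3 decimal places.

0.530

Of 37 sites, 6 differences are transitions and 8 are transversions, so P = 6/37 ≈ 0.162162 and Q = 8/37 ≈ 0.216216.
Under the Kimura two-parameter model, d = −½ ln(1 − 2P − Q) − ¼ ln(1 − 2Q).
1 − 2P − Q = 0.45946, giving −½ ln(0.45946) = 0.388852.
1 − 2Q = 0.567568, giving −¼ ln(0.567568) = 0.141599.
d = 0.388852 + 0.141599 = 0.530451.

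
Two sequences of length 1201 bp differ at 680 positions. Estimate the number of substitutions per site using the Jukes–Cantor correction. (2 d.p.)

1.05

p = 680/1201 ≈ 0.566195.
d = −(3/4) ln(1 − 4p/3) = −0.75 ln(1 − 0.754927) = −0.75 ln(0.245073)
  = −0.75 × (-1.406199) = 1.054649 substitutions/site.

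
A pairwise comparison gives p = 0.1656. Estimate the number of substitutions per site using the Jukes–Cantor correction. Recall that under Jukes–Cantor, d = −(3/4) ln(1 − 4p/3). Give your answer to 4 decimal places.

d = −(3/4) ln(1 − 4p/3) = −0.75 ln(1 − 0.2208) = −0.75 ln(0.7792)
  = −0.75 × (-0.249488) = 0.187116 substitutions/site.

0.1871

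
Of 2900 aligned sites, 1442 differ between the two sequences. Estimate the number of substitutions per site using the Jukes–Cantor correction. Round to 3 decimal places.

p = 1442/2900 ≈ 0.497241.
d = −(3/4) ln(1 − 4p/3) = −0.75 ln(1 − 0.662988) = −0.75 ln(0.337012)
  = −0.75 × (-1.087637) = 0.815728 substitutions/site.

0.816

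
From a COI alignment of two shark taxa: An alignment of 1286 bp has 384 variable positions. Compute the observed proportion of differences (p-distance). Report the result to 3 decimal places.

p = 384/1286 = 0.298600… ≈ 0.299 (to 3 d.p.).

0.299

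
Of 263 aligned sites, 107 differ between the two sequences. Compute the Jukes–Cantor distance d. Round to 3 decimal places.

0.586

p = 107/263 ≈ 0.406844.
d = −(3/4) ln(1 − 4p/3) = −0.75 ln(1 − 0.542459) = −0.75 ln(0.457541)
  = −0.75 × (-0.781889) = 0.586417 substitutions/site.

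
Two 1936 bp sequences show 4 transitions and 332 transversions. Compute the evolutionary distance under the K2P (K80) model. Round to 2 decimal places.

0.20

P = 4/1936 ≈ 0.002066 and Q = 332/1936 ≈ 0.171488.
Under the Kimura two-parameter model, d = −½ ln(1 − 2P − Q) − ¼ ln(1 − 2Q).
1 − 2P − Q = 0.82438, giving −½ ln(0.82438) = 0.096562.
1 − 2Q = 0.657024, giving −¼ ln(0.657024) = 0.105009.
d = 0.096562 + 0.105009 = 0.201571.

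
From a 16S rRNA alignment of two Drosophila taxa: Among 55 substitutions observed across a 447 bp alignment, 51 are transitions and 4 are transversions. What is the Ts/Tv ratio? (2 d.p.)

12.75

R = 51/4 = 12.75.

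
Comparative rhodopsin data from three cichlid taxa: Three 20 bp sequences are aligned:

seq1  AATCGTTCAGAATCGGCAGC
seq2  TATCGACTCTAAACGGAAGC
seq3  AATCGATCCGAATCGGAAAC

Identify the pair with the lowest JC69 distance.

seq1–seq2: 8/20 differ, p = 0.400, d = 0.572.
seq1–seq3: 4/20 differ, p = 0.200, d = 0.233.
seq2–seq3: 6/20 differ, p = 0.300, d = 0.383.
The smallest distance is between seq1 and seq3.

seq1 and seq3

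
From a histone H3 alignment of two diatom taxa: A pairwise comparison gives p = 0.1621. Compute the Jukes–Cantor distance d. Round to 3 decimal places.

d = −(3/4) ln(1 − 4p/3) = −0.75 ln(1 − 0.216133) = −0.75 ln(0.783867)
  = −0.75 × (-0.243516) = 0.182637 substitutions/site.

0.183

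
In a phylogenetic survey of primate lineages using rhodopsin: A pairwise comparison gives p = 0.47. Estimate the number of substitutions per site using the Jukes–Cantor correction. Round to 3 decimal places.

0.739

d = −(3/4) ln(1 − 4p/3) = −0.75 ln(1 − 0.626667) = −0.75 ln(0.373333)
  = −0.75 × (-0.985284) = 0.738963 substitutions/site.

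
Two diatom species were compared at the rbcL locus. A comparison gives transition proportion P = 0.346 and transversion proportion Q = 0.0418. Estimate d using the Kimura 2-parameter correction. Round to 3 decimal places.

Under the Kimura two-parameter model, d = −½ ln(1 − 2P − Q) − ¼ ln(1 − 2Q).
1 − 2P − Q = 0.2662, giving −½ ln(0.2662) = 0.661754.
1 − 2Q = 0.9164, giving −¼ ln(0.9164) = 0.021826.
d = 0.661754 + 0.021826 = 0.683580.

0.684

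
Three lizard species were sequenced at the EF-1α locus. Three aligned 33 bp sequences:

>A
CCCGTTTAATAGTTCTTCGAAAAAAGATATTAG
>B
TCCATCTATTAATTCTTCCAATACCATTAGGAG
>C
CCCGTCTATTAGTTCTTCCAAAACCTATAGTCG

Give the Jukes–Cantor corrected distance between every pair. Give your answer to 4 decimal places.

d(A,B) = 0.5587, d(A,C) = 0.2928, d(B,C) = 0.2928

A–B: 13/33 sites differ → p ≈ 0.393939, d = −0.75 ln(1 − 0.525252) = 0.558728 ≈ 0.5587.
A–C: 8/33 sites differ → p ≈ 0.242424, d = −0.75 ln(1 − 0.323232) = 0.292820 ≈ 0.2928.
B–C: 8/33 sites differ → p ≈ 0.242424, d = −0.75 ln(1 − 0.323232) = 0.292820 ≈ 0.2928.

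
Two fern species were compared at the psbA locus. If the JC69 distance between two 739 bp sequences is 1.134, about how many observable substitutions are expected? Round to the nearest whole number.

432

Invert JC69: p = (3/4)(1 − e^(−4d/3)) = 0.75 × (1 − e^(-1.512)) = 0.75 × (1 − 0.220469) = 0.584648.
Expected differing sites = pL ≈ 0.584648 × 739 = 432.054872 ≈ 432.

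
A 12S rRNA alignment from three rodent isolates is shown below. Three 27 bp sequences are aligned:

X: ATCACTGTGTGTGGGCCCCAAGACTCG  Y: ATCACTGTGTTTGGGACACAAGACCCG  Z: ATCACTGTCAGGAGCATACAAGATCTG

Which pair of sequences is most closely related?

X–Y: 4/27 differ, p = 0.148, d = 0.165.
X–Z: 11/27 differ, p = 0.407, d = 0.588.
Y–Z: 9/27 differ, p = 0.333, d = 0.441.
The smallest distance is between X and Y.

X and Y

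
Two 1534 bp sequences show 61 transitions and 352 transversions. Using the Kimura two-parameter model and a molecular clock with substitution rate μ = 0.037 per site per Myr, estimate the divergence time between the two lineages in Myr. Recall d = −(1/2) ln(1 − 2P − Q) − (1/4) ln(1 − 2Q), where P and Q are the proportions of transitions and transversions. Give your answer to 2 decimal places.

P = 61/1534 ≈ 0.039765 and Q = 352/1534 ≈ 0.229465.
Under the Kimura two-parameter model, d = −½ ln(1 − 2P − Q) − ¼ ln(1 − 2Q).
1 − 2P − Q = 0.691005, giving −½ ln(0.691005) = 0.184804.
1 − 2Q = 0.54107, giving −¼ ln(0.54107) = 0.153552.
d = 0.184804 + 0.153552 = 0.338356.
Under a molecular clock d = 2μt, so t = d/(2μ) = 0.338356 / (2 × 0.037) = 4.57 Myr.

4.57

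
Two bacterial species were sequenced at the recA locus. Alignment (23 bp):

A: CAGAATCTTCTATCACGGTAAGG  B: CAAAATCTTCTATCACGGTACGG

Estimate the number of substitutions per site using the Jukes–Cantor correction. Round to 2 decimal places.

The sequences differ at 2 of 23 sites (3, 21), so p = 2/23 ≈ 0.086957.
d = −(3/4) ln(1 − 4p/3) = −0.75 ln(1 − 0.115943) = −0.75 ln(0.884057)
  = −0.75 × (-0.123234) = 0.092426 substitutions/site.

0.09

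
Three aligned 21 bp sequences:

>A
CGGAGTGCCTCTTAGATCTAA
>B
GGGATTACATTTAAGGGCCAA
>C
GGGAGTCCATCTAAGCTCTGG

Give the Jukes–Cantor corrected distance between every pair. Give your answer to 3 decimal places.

A–B: 9/21 sites differ → p ≈ 0.428571, d = −0.75 ln(1 − 0.571428) = 0.635472 ≈ 0.635.
A–C: 7/21 sites differ → p ≈ 0.333333, d = −0.75 ln(1 − 0.444444) = 0.440839 ≈ 0.441.
B–C: 8/21 sites differ → p ≈ 0.380952, d = −0.75 ln(1 − 0.507936) = 0.531860 ≈ 0.532.

d(A,B) = 0.635, d(A,C) = 0.441, d(B,C) = 0.532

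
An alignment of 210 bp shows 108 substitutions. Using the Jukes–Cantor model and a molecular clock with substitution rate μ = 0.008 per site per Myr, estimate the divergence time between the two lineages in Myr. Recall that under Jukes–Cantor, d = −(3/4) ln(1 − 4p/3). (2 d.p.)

54.26

p = 108/210 ≈ 0.514286.
d = −(3/4) ln(1 − 4p/3) = −0.75 ln(1 − 0.685715) = −0.75 ln(0.314285)
  = −0.75 × (-1.157455) = 0.868091 substitutions/site.
Under a molecular clock d = 2μt, so t = d/(2μ) = 0.868091 / (2 × 0.008) = 54.26 Myr.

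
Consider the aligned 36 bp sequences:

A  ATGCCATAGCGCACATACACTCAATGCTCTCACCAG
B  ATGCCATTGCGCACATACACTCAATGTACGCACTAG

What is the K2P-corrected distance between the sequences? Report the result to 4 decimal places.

Of 36 sites, 2 differences are transitions and 3 are transversions, so P = 2/36 ≈ 0.055556 and Q = 3/36 ≈ 0.083333.
Under the Kimura two-parameter model, d = −½ ln(1 − 2P − Q) − ¼ ln(1 − 2Q).
1 − 2P − Q = 0.805555, giving −½ ln(0.805555) = 0.108112.
1 − 2Q = 0.833334, giving −¼ ln(0.833334) = 0.045580.
d = 0.108112 + 0.045580 = 0.153692.

0.1537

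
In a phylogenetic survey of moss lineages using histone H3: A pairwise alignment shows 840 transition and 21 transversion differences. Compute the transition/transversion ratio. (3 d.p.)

R = 840/21 = 40.000.

40.000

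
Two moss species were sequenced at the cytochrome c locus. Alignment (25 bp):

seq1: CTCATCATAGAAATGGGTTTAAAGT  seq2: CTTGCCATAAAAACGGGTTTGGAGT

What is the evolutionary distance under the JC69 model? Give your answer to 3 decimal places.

0.351

The sequences differ at 7 of 25 sites (3, 4, 5, 10, 14, 21, 22), so p = 7/25 = 0.28.
d = −(3/4) ln(1 − 4p/3) = −0.75 ln(1 − 0.373333) = −0.75 ln(0.626667)
  = −0.75 × (-0.467340) = 0.350505 substitutions/site.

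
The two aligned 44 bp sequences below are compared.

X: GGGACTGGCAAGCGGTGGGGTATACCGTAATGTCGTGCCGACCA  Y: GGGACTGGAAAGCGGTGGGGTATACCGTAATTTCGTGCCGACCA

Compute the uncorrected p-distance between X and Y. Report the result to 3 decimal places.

0.045

The sequences differ at 2 of 44 positions (sites 9, 32).
p = 2/44 = 0.045454… ≈ 0.045 (to 3 d.p.).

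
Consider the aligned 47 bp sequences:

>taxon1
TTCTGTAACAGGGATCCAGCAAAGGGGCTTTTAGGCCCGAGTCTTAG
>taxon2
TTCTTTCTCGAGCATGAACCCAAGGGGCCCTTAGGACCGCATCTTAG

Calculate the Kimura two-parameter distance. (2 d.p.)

0.42

Of 47 sites, 5 differences are transitions and 10 are transversions, so P = 5/47 ≈ 0.106383 and Q = 10/47 ≈ 0.212766.
Under the Kimura two-parameter model, d = −½ ln(1 − 2P − Q) − ¼ ln(1 − 2Q).
1 − 2P − Q = 0.574468, giving −½ ln(0.574468) = 0.277155.
1 − 2Q = 0.574468, giving −¼ ln(0.574468) = 0.138578.
d = 0.277155 + 0.138578 = 0.415733.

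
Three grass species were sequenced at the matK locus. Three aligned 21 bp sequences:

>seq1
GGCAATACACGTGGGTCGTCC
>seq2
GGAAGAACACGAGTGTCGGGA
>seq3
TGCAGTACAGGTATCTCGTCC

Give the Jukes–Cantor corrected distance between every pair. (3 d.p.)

seq1–seq2: 8/21 sites differ → p ≈ 0.380952, d = −0.75 ln(1 − 0.507936) = 0.531860 ≈ 0.532.
seq1–seq3: 6/21 sites differ → p ≈ 0.285714, d = −0.75 ln(1 − 0.380952) = 0.359679 ≈ 0.360.
seq2–seq3: 10/21 sites differ → p ≈ 0.47619, d = −0.75 ln(1 − 0.63492) = 0.755729 ≈ 0.756.

d(seq1,seq2) = 0.532, d(seq1,seq3) = 0.360, d(seq2,seq3) = 0.756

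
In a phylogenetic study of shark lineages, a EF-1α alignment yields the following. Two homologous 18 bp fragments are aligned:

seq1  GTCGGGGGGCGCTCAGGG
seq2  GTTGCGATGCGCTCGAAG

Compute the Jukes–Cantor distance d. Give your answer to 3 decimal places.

The sequences differ at 7 of 18 sites (3, 5, 7, 8, 15, 16, 17), so p = 7/18 ≈ 0.388889.
d = −(3/4) ln(1 − 4p/3) = −0.75 ln(1 − 0.518519) = −0.75 ln(0.481481)
  = −0.75 × (-0.730889) = 0.548167 substitutions/site.

0.548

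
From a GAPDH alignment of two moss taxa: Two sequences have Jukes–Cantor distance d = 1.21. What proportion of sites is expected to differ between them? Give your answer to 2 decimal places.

p = (3/4)(1 − e^(−4d/3)) = 0.75 × (1 − e^(-1.613333)) = 0.75 × (1 − 0.199222) = 0.600584.

0.60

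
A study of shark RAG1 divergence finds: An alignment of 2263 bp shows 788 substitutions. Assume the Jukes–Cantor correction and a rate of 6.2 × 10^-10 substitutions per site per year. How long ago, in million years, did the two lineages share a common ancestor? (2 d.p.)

377.51

p = 788/2263 ≈ 0.34821.
d = −(3/4) ln(1 − 4p/3) = −0.75 ln(1 − 0.46428) = −0.75 ln(0.53572)
  = −0.75 × (-0.624144) = 0.468108 substitutions/site.
Under a molecular clock d = 2μt, so t = d/(2μ) = 0.468108 / (2 × 6.2 × 10^-10) = 377.51 million years.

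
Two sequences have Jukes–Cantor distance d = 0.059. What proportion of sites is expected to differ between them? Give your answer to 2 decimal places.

0.06

p = (3/4)(1 − e^(−4d/3)) = 0.75 × (1 − e^(-0.078667)) = 0.75 × (1 − 0.924348) = 0.056739.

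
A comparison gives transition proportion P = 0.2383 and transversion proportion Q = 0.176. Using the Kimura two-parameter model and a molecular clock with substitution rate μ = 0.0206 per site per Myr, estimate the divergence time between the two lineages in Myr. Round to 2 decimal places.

Under the Kimura two-parameter model, d = −½ ln(1 − 2P − Q) − ¼ ln(1 − 2Q).
1 − 2P − Q = 0.3474, giving −½ ln(0.3474) = 0.528639.
1 − 2Q = 0.648, giving −¼ ln(0.648) = 0.108466.
d = 0.528639 + 0.108466 = 0.637105.
Under a molecular clock d = 2μt, so t = d/(2μ) = 0.637105 / (2 × 0.0206) = 15.46 Myr.

15.46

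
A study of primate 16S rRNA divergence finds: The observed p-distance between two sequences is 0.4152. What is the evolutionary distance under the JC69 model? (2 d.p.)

d = −(3/4) ln(1 − 4p/3) = −0.75 ln(1 − 0.5536) = −0.75 ln(0.4464)
  = −0.75 × (-0.806540) = 0.604905 substitutions/site.

0.60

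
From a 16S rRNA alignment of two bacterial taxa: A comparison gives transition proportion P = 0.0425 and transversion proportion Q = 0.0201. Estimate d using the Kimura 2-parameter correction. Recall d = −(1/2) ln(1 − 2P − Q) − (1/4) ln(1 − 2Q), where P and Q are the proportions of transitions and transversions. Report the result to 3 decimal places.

0.066

Under the Kimura two-parameter model, d = −½ ln(1 − 2P − Q) − ¼ ln(1 − 2Q).
1 − 2P − Q = 0.8949, giving −½ ln(0.8949) = 0.055522.
1 − 2Q = 0.9598, giving −¼ ln(0.9598) = 0.010258.
d = 0.055522 + 0.010258 = 0.065780.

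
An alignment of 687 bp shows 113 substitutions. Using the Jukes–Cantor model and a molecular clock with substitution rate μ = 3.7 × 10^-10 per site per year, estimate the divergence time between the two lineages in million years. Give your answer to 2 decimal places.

250.92

p = 113/687 ≈ 0.164483.
d = −(3/4) ln(1 − 4p/3) = −0.75 ln(1 − 0.219311) = −0.75 ln(0.780689)
  = −0.75 × (-0.247578) = 0.185684 substitutions/site.
Under a molecular clock d = 2μt, so t = d/(2μ) = 0.185684 / (2 × 3.7 × 10^-10) = 250.92 million years.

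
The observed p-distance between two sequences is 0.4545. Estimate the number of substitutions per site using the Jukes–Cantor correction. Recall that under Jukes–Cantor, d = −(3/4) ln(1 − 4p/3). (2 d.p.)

d = −(3/4) ln(1 − 4p/3) = −0.75 ln(1 − 0.606) = −0.75 ln(0.394)
  = −0.75 × (-0.931404) = 0.698553 substitutions/site.

0.70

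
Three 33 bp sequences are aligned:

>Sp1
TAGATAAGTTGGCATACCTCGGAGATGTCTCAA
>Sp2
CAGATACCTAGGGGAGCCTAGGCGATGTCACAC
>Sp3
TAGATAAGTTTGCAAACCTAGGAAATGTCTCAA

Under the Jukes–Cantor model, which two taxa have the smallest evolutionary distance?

Sp1–Sp2: 12/33 differ, p = 0.364, d = 0.497.
Sp1–Sp3: 4/33 differ, p = 0.121, d = 0.132.
Sp2–Sp3: 12/33 differ, p = 0.364, d = 0.497.
The smallest distance is between Sp1 and Sp3.

Sp1 and Sp3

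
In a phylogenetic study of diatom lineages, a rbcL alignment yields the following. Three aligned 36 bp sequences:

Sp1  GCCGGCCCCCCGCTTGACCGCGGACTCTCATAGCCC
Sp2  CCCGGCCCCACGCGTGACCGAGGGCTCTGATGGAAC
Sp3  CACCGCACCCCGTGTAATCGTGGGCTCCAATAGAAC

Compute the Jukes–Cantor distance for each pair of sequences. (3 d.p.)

Sp1–Sp2: 9/36 sites differ → p = 0.25, d = −0.75 ln(1 − 0.333333) = 0.304098 ≈ 0.304.
Sp1–Sp3: 14/36 sites differ → p ≈ 0.388889, d = −0.75 ln(1 − 0.518519) = 0.548166 ≈ 0.548.
Sp2–Sp3: 11/36 sites differ → p ≈ 0.305556, d = −0.75 ln(1 − 0.407408) = 0.392437 ≈ 0.392.

d(Sp1,Sp2) = 0.304, d(Sp1,Sp3) = 0.548, d(Sp2,Sp3) = 0.392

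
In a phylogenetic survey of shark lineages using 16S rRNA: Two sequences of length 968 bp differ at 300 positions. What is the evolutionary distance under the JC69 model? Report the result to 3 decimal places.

p = 300/968 ≈ 0.309917.
d = −(3/4) ln(1 − 4p/3) = −0.75 ln(1 − 0.413223) = −0.75 ln(0.586777)
  = −0.75 × (-0.533110) = 0.399833 substitutions/site.

0.400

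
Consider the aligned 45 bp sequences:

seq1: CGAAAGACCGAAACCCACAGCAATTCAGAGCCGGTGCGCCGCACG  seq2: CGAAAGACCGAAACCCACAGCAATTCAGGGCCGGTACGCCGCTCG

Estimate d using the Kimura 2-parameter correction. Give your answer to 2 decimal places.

0.07

Of 45 sites, 2 differences are transitions and 1 are transversions, so P = 2/45 ≈ 0.044444 and Q = 1/45 ≈ 0.022222.
Under the Kimura two-parameter model, d = −½ ln(1 − 2P − Q) − ¼ ln(1 − 2Q).
1 − 2P − Q = 0.88889, giving −½ ln(0.88889) = 0.058891.
1 − 2Q = 0.955556, giving −¼ ln(0.955556) = 0.011365.
d = 0.058891 + 0.011365 = 0.070256.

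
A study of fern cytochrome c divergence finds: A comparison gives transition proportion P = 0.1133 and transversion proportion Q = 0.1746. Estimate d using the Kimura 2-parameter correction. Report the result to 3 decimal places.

Under the Kimura two-parameter model, d = −½ ln(1 − 2P − Q) − ¼ ln(1 − 2Q).
1 − 2P − Q = 0.5988, giving −½ ln(0.5988) = 0.256414.
1 − 2Q = 0.6508, giving −¼ ln(0.6508) = 0.107388.
d = 0.256414 + 0.107388 = 0.363802.

0.364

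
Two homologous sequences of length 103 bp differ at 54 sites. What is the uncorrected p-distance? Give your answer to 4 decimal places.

0.5243

p = 54/103 = 0.524271… ≈ 0.5243 (to 4 d.p.).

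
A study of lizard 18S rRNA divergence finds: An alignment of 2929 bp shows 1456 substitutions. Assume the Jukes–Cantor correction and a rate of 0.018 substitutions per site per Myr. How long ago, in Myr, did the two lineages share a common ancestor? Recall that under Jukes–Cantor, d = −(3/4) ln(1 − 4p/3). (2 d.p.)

p = 1456/2929 ≈ 0.497098.
d = −(3/4) ln(1 − 4p/3) = −0.75 ln(1 − 0.662797) = −0.75 ln(0.337203)
  = −0.75 × (-1.087070) = 0.815303 substitutions/site.
Under a molecular clock d = 2μt, so t = d/(2μ) = 0.815303 / (2 × 0.018) = 22.65 Myr.

22.65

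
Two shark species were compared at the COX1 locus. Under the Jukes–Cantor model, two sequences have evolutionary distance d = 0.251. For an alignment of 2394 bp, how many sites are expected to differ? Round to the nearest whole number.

511

Invert JC69: p = (3/4)(1 − e^(−4d/3)) = 0.75 × (1 − e^(-0.334667)) = 0.75 × (1 − 0.715576) = 0.213318.
Expected differing sites = pL ≈ 0.213318 × 2394 = 510.683292 ≈ 511.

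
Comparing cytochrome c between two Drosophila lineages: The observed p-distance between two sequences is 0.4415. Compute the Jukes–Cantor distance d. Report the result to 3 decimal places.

d = −(3/4) ln(1 − 4p/3) = −0.75 ln(1 − 0.588667) = −0.75 ln(0.411333)
  = −0.75 × (-0.888352) = 0.666264 substitutions/site.

0.666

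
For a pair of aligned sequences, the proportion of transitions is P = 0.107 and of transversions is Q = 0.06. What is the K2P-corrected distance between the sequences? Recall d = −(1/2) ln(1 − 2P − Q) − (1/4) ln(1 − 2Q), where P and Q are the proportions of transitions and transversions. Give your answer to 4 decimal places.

0.1921

Under the Kimura two-parameter model, d = −½ ln(1 − 2P − Q) − ¼ ln(1 − 2Q).
1 − 2P − Q = 0.726, giving −½ ln(0.726) = 0.160103.
1 − 2Q = 0.88, giving −¼ ln(0.88) = 0.031958.
d = 0.160103 + 0.031958 = 0.192061.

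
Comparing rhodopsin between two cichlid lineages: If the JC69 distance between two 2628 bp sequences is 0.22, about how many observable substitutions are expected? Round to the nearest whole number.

501

Invert JC69: p = (3/4)(1 − e^(−4d/3)) = 0.75 × (1 − e^(-0.293333)) = 0.75 × (1 − 0.745774) = 0.190670.
Expected differing sites = pL ≈ 0.190670 × 2628 = 501.08076 ≈ 501.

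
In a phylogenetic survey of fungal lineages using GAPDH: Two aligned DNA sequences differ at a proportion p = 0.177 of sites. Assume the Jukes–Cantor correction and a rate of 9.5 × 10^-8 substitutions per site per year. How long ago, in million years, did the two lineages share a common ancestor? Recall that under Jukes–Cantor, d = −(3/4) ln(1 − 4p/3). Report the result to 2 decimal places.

d = −(3/4) ln(1 − 4p/3) = −0.75 ln(1 − 0.236) = −0.75 ln(0.764)
  = −0.75 × (-0.269187) = 0.201890 substitutions/site.
Under a molecular clock d = 2μt, so t = d/(2μ) = 0.201890 / (2 × 9.5 × 10^-8) = 1.06 million years.

1.06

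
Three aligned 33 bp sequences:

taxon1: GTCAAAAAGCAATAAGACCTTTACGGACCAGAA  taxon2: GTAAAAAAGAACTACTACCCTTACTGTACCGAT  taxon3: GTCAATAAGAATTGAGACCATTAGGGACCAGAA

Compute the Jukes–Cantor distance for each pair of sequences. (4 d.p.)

d(taxon1,taxon2) = 0.4408, d(taxon1,taxon3) = 0.2082, d(taxon2,taxon3) = 0.5587

taxon1–taxon2: 11/33 sites differ → p ≈ 0.333333, d = −0.75 ln(1 − 0.444444) = 0.440839 ≈ 0.4408.
taxon1–taxon3: 6/33 sites differ → p ≈ 0.181818, d = −0.75 ln(1 − 0.242424) = 0.208224 ≈ 0.2082.
taxon2–taxon3: 13/33 sites differ → p ≈ 0.393939, d = −0.75 ln(1 − 0.525252) = 0.558728 ≈ 0.5587.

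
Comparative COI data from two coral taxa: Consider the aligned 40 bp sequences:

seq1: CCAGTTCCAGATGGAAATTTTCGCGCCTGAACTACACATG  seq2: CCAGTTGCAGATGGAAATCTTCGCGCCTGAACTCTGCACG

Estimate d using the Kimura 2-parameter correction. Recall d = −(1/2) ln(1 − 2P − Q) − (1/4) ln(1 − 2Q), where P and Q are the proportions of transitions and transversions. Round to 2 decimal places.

Of 40 sites, 4 differences are transitions and 2 are transversions, so P = 4/40 = 0.1 and Q = 2/40 = 0.05.
Under the Kimura two-parameter model, d = −½ ln(1 − 2P − Q) − ¼ ln(1 − 2Q).
1 − 2P − Q = 0.75, giving −½ ln(0.75) = 0.143841.
1 − 2Q = 0.9, giving −¼ ln(0.9) = 0.026340.
d = 0.143841 + 0.026340 = 0.170181.

0.17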